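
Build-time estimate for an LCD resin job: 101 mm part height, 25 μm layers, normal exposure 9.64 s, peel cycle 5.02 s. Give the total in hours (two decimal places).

16.45 hours

Number of layers: 101 / 0.025 → 4040 (rounded up).
Per-layer time: 9.64 + 5.02 → 14.66 s.
Build time: 4040 × 14.66 s = 59226.4 s, i.e. 16.45 hours.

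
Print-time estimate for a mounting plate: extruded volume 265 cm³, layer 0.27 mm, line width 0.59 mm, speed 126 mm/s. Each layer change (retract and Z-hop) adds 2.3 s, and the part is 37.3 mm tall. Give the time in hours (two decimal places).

3.76 hours

Line area = 0.27 × 0.59 = 0.1593 mm².
Path length: 265000 mm³ / 0.1593 mm² → 1663527.9 mm.
Print-move time = 1663527.9 / 126 = 13202.6 s.
Layers = ⌈37.3/0.27⌉ = 139.
Layer-change overhead: 139 × 2.3 → 319.7 s.
Altogether 13202.6 + 319.7 = 13522.3 s, i.e. 3.76 hours.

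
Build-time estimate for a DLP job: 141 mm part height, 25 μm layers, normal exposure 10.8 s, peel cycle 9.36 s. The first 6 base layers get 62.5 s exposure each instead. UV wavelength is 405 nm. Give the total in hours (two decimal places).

31.67 hours

Number of layers: 141 / 0.025 → 5640 (rounded up).
Base layers = 6 × (62.5 + 9.36) = 431.16 s.
Regular layers = 5634 × (10.8 + 9.36) = 113581.44 s.
Sum: 431.16 + 113581.44 = 114012.6 s → 31.67 hours.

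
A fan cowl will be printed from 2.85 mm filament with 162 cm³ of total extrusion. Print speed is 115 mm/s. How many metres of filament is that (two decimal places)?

Filament cross-section = π × (2.85/2)² = 6.3794 mm².
L = 162000 mm³ / 6.3794 mm² = 25394.24 mm, i.e. 25.39 m.

25.39 m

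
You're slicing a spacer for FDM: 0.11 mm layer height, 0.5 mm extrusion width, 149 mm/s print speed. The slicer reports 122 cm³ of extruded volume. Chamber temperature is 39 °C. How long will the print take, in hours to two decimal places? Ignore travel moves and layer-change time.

Extrusion cross-section = 0.11 × 0.5 = 0.055 mm².
Toolpath length = 122 cm³ / 0.055 mm² = 122000 / 0.055 = 2218181.8 mm.
Extrusion time: 2218181.8 / 149 → 14887.1 s.
That's 14887.1 s → 4.14 hours.

4.14 hours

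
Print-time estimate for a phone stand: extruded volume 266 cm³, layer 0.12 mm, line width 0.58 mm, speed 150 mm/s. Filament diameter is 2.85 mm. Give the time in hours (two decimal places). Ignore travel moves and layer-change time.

Extrusion cross-section: 0.12 × 0.58 → 0.0696 mm².
Total extruded path = 266000/0.0696 = 3821839.1 mm.
Print-move time = 3821839.1 / 150, so 25478.9 s.
Converting: 25478.9 s = 7.08 hours.

7.08 hours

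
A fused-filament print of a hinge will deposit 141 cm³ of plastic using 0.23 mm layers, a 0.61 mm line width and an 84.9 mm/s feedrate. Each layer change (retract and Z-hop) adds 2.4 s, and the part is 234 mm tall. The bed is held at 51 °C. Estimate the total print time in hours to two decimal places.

3.97 hours

Line area = 0.23 × 0.61, so 0.1403 mm².
Path length: 141000 mm³ / 0.1403 mm² → 1004989.3 mm.
Print-move time: 1004989.3 / 84.9 → 11837.3 s.
Number of layers: 234 / 0.23 → 1018 (rounded up).
Layer-change overhead = 1018 × 2.4, so 2443.2 s.
Altogether 11837.3 + 2443.2 = 14280.5 s, i.e. 3.97 hours.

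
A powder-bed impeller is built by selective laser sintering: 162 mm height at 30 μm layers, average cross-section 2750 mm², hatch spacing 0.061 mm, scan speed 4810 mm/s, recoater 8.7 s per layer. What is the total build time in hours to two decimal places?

Layer count = ceil(162 / 0.03) = 5400.
Per-layer scan distance = 2750 / 0.061 = 45082 mm.
Per-layer scan time = 45082 / 4810 = 9.3726 s.
Per-layer time: 9.3726 + 8.7 → 18.0726 s.
Build time = 5400 × 18.0726 = 97592.04 s = 27.11 hours.

27.11 hours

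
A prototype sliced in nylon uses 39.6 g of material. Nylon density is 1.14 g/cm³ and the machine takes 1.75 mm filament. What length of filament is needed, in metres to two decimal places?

14.44 m

Volume = 39.6 g / 1.14 g·cm⁻³ = 34.7368 cm³ = 34736.8 mm³.
Cross-section of 1.75 mm filament: π·(1.75/2)² = 2.4053 mm².
L = V/A = 34736.8/2.4053 = 14441.77 mm → 14.44 m.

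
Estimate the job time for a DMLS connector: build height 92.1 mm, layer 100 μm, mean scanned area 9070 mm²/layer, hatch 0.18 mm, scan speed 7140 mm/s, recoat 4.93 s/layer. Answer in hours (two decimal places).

3.07 hours

Layer count = ceil(92.1 / 0.1) = 921.
Scan path per layer = 9070 / 0.18, so 50388.9 mm.
Scan time per layer = 50388.9 / 7140 = 7.0573 s.
Per-layer time = 7.0573 + 4.93 = 11.9873 s.
Build time = 921 × 11.9873 = 11040.3033 s = 3.07 hours.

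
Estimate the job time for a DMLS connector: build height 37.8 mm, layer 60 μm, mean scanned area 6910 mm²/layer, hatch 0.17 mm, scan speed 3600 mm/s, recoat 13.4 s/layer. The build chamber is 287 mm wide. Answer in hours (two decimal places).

Number of layers: 37.8 / 0.06 → 630 (rounded up).
Hatch length per layer = 6910 / 0.17 = 40647.1 mm.
Scan time per layer: 40647.1 / 3600 → 11.2909 s.
Layer cycle: 11.2909 + 13.4 → 24.6909 s.
Build time = 630 × 24.6909 = 15555.267 s = 4.32 hours.

4.32 hours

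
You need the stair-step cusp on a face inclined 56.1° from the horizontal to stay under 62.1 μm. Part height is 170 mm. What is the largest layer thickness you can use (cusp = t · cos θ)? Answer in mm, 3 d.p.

0.111 mm

cos(56.1°) = 0.5577; t_max = 0.0621/0.5577 = 0.111 mm.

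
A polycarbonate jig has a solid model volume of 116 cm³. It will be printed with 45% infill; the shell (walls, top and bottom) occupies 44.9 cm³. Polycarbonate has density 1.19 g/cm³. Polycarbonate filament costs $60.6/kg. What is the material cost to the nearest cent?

Infill region = 116 − 44.9, so 71.1 cm³.
Deposited infill = 0.45 × 71.1, so 31.995 cm³.
Deposited volume = 44.9 + 31.995, so 76.895 cm³.
Mass = 76.895 × 1.19 = 91.50505 g.
Cost = 91.50505 g / 1000 × $60.6/kg = $5.55.

$5.55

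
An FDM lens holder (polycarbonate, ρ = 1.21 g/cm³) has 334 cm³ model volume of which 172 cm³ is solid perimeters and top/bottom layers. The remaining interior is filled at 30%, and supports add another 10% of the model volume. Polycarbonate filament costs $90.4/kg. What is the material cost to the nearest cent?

Interior volume: 334 − 172 → 162 cm³.
Deposited infill: 0.30 × 162 → 48.6 cm³.
Support = 0.10 × 334 = 33.4 cm³.
Total printed volume = 172 + 48.6 + 33.4 = 254 cm³.
Mass = 254 × 1.21, so 307.34 g.
Cost = 307.34 g / 1000 × $90.4/kg = $27.78.

$27.78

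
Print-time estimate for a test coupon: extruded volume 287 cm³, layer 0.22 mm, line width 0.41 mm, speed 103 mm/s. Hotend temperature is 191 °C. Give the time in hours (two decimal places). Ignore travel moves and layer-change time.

Extrusion cross-section: 0.22 × 0.41 → 0.0902 mm².
Total extruded path = 287000/0.0902 = 3181818.2 mm.
Extrusion time: 3181818.2 / 103 → 30891.4 s.
That's 30891.4 s → 8.58 hours.

8.58 hours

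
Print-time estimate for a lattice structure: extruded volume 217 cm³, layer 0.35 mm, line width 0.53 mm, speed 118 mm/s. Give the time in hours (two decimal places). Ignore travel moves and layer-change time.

Extrusion cross-section = 0.35 × 0.53, so 0.1855 mm².
Total extruded path = 217000/0.1855 = 1169811.3 mm.
Print-move time = 1169811.3 / 118, so 9913.7 s.
9913.7 s = 2.75 hours.

2.75 hours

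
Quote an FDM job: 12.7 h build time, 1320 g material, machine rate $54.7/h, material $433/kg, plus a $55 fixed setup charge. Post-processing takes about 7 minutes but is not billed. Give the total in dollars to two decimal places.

$1321.25

Time charge: 54.7 × 12.7 → $694.69.
Material charge = 433 × 1320/1000 = $571.56.
Adding setup: 694.69 + 571.56 + 55 → $1321.25.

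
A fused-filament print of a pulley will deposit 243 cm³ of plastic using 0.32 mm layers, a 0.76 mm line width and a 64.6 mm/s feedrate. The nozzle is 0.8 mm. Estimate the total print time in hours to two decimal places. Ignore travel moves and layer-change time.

4.30 hours

Extrusion cross-section = 0.32 × 0.76, so 0.2432 mm².
Total extruded path = 243000/0.2432 = 999177.6 mm.
Extrusion time = 999177.6 / 64.6, so 15467.1 s.
Converting: 15467.1 s = 4.30 hours.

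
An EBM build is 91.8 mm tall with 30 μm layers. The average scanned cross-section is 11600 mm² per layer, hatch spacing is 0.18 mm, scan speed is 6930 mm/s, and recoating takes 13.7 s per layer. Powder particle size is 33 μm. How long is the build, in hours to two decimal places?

Number of layers: 91.8 / 0.03 → 3060 (rounded up).
Scan path per layer = 11600 / 0.18 = 64444.4 mm.
Beam time per layer = 64444.4 / 6930 = 9.2993 s.
Layer cycle = 9.2993 + 13.7, so 22.9993 s.
3060 layers × 22.9993 s/layer = 70377.858 s, i.e. 19.55 hours.

19.55 hours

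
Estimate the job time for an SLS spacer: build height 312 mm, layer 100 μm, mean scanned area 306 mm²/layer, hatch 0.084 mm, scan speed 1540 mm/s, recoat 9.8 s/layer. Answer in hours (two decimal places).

Number of layers: 312 / 0.1 → 3120 (rounded up).
Hatch length per layer = 306 / 0.084 = 3642.9 mm.
Per-layer scan time = 3642.9 / 1540, so 2.3655 s.
Time per layer = 2.3655 + 9.8, so 12.1655 s.
Build time = 3120 × 12.1655 = 37956.36 s = 10.54 hours.

10.54 hours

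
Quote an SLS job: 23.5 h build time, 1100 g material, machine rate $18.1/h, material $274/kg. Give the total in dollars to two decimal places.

Machine cost = 18.1 × 23.5 = $425.35.
Material cost = 274 × 1100/1000 = $301.40.
Total = 425.35 + 301.40 = $726.75.

$726.75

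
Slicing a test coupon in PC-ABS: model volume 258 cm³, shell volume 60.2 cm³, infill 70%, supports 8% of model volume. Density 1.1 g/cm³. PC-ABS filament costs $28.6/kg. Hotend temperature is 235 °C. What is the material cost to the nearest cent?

Volume inside the shell = 258 − 60.2, so 197.8 cm³.
Deposited infill: 0.70 × 197.8 → 138.46 cm³.
Support = 0.08 × 258 = 20.64 cm³.
Deposited volume: 60.2 + 138.46 + 20.64 → 219.3 cm³.
Mass = 219.3 × 1.1 = 241.23 g.
At $28.6/kg: 241.23/1000 × 28.6 = $6.90.

$6.90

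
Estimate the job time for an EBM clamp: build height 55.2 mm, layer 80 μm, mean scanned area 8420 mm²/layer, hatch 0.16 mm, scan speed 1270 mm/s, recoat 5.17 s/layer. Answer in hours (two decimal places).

8.93 hours

Number of layers: 55.2 / 0.08 → 690 (rounded up).
Per-layer scan distance = 8420 / 0.16 = 52625 mm.
Scan time per layer: 52625 / 1270 → 41.437 s.
Per-layer time = 41.437 + 5.17, so 46.607 s.
Build time = 690 × 46.607 = 32158.83 s = 8.93 hours.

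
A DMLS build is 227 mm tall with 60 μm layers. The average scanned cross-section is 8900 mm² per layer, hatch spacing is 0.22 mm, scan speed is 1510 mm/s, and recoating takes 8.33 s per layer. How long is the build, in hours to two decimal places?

36.92 hours

Number of layers: 227 / 0.06 → 3784 (rounded up).
Scan path per layer: 8900 / 0.22 → 40454.5 mm.
Scan time per layer = 40454.5 / 1510, so 26.7911 s.
Layer cycle = 26.7911 + 8.33, so 35.1211 s.
3784 layers × 35.1211 s/layer = 132898.2424 s, i.e. 36.92 hours.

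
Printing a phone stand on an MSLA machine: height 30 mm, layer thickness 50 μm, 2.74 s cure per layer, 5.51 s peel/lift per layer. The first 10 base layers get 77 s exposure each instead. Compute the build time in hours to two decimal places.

Layer count = ceil(30 / 0.05) = 600.
Base layers: 10 × (77 + 5.51) → 825.1 s.
Remaining layers: 590 × (2.74 + 5.51) → 4867.5 s.
Total = 825.1 + 4867.5 = 5692.6 s = 1.58 hours.

1.58 hours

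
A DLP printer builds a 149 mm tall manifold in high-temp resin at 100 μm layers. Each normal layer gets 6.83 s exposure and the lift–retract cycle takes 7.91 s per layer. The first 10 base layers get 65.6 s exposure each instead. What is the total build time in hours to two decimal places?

6.26 hours

Layer count = ceil(149 / 0.1) = 1490.
Bottom layers: 10 × (65.6 + 7.91) → 735.1 s.
Normal layers = 1480 × (6.83 + 7.91), so 21815.2 s.
Total = 735.1 + 21815.2 = 22550.3 s = 6.26 hours.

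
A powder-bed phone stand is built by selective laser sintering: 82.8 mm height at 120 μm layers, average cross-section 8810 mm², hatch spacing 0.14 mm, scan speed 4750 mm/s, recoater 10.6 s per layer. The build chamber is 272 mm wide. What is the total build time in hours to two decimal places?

4.57 hours

Layer count = ceil(82.8 / 0.12) = 690.
Scan path per layer = 8810 / 0.14, so 62928.6 mm.
Scan time per layer = 62928.6 / 4750 = 13.2481 s.
Layer cycle = 13.2481 + 10.6 = 23.8481 s.
Build time = 690 × 23.8481 = 16455.189 s = 4.57 hours.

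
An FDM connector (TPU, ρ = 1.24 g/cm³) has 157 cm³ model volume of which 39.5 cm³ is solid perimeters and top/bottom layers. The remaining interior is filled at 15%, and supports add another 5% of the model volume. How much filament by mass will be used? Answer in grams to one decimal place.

Volume inside the shell = 157 − 39.5, so 117.5 cm³.
Infill deposited = 0.15 × 117.5 = 17.625 cm³.
Support = 0.05 × 157 = 7.85 cm³.
Total printed volume: 39.5 + 17.625 + 7.85 → 64.975 cm³.
Mass = 64.975 × 1.24, so 80.569 g.

80.6 g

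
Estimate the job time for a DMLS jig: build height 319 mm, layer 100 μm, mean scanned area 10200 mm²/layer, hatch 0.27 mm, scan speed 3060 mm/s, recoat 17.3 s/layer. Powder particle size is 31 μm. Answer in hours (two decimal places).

Layer count = ceil(319 / 0.1) = 3190.
Scan path per layer: 10200 / 0.27 → 37777.8 mm.
Per-layer scan time: 37777.8 / 3060 → 12.3457 s.
Layer cycle = 12.3457 + 17.3 = 29.6457 s.
Build time = 3190 × 29.6457 = 94569.783 s = 26.27 hours.

26.27 hours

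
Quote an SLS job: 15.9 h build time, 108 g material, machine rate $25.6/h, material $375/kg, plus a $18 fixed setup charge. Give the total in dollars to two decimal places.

$465.54

Machine-time cost = 25.6 × 15.9, so $407.04.
Feedstock cost: 375 × 108/1000 → $40.50.
Adding setup: 407.04 + 40.50 + 18 → $465.54.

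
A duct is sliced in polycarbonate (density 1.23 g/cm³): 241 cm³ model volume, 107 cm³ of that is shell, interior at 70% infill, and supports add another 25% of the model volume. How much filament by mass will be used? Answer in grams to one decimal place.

321.1 g

Infill region: 241 − 107 → 134 cm³.
Infill volume = 0.70 × 134, so 93.8 cm³.
Support: 0.25 × 241 → 60.25 cm³.
Total extruded = 107 + 93.8 + 60.25 = 261.05 cm³.
Mass = 261.05 × 1.23, so 321.0915 g.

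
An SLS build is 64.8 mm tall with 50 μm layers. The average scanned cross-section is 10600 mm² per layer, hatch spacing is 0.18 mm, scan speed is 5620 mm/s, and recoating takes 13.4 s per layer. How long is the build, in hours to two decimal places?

8.60 hours

Layer count = ceil(64.8 / 0.05) = 1296.
Scan path per layer = 10600 / 0.18 = 58888.9 mm.
Per-layer scan time: 58888.9 / 5620 → 10.4785 s.
Time per layer = 10.4785 + 13.4 = 23.8785 s.
Build time = 1296 × 23.8785 = 30946.536 s = 8.60 hours.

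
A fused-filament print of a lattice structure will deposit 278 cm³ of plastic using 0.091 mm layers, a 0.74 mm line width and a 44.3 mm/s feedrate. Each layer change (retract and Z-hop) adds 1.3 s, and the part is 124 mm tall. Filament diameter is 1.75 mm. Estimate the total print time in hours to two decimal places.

Line area = 0.091 × 0.74 = 0.06734 mm².
Toolpath length = 278 cm³ / 0.06734 mm² = 278000 / 0.06734 = 4128304.1 mm.
Print-move time = 4128304.1 / 44.3, so 93189.7 s.
Number of layers: 124 / 0.091 → 1363 (rounded up).
Z-hop total: 1363 × 1.3 → 1771.9 s.
Altogether 93189.7 + 1771.9 = 94961.6 s, i.e. 26.38 hours.

26.38 hours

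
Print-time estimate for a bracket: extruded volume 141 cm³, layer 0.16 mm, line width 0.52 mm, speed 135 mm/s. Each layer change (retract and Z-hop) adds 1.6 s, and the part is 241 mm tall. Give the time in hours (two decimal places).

Extrusion cross-section: 0.16 × 0.52 → 0.0832 mm².
Path length: 141000 mm³ / 0.0832 mm² → 1694711.5 mm.
Time extruding = 1694711.5 / 135 = 12553.4 s.
Layer count = ceil(241 / 0.16) = 1507.
Z-hop total: 1507 × 1.6 → 2411.2 s.
Altogether 12553.4 + 2411.2 = 14964.6 s, i.e. 4.16 hours.

4.16 hours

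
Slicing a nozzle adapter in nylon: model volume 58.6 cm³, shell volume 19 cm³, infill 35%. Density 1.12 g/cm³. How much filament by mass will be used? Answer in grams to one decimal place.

Interior volume: 58.6 − 19 → 39.6 cm³.
Infill deposited: 0.35 × 39.6 → 13.86 cm³.
Total printed volume: 19 + 13.86 → 32.86 cm³.
Mass = 32.86 × 1.12 = 36.8032 g.

36.8 g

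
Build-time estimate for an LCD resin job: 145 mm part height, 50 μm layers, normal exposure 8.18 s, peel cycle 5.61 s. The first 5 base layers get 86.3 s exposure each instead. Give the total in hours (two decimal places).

11.22 hours

Layer count = ceil(145 / 0.05) = 2900.
Bottom layers = 5 × (86.3 + 5.61), so 459.55 s.
Remaining layers: 2895 × (8.18 + 5.61) → 39922.05 s.
Sum: 459.55 + 39922.05 = 40381.6 s → 11.22 hours.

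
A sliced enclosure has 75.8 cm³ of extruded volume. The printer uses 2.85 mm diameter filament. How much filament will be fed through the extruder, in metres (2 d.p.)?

11.88 m

Cross-section of 2.85 mm filament: π·(2.85/2)² = 6.3794 mm².
L = 75800 mm³ / 6.3794 mm² = 11882 mm, i.e. 11.88 m.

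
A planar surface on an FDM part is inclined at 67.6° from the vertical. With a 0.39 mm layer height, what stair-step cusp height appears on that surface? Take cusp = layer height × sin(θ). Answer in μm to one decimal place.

360.6 μm

sin(67.6°) = 0.9245, so cusp = 0.39 × 0.9245 = 0.360555 mm → 360.6 μm.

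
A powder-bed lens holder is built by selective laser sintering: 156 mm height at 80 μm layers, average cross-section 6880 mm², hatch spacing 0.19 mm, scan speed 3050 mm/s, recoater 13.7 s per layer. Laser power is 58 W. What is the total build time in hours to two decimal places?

13.85 hours

Number of layers: 156 / 0.08 → 1950 (rounded up).
Scan path per layer = 6880 / 0.19 = 36210.5 mm.
Laser time per layer: 36210.5 / 3050 → 11.8723 s.
Per-layer time = 11.8723 + 13.7, so 25.5723 s.
Total: 1950 × 25.5723 s = 49865.985 s → 13.85 hours.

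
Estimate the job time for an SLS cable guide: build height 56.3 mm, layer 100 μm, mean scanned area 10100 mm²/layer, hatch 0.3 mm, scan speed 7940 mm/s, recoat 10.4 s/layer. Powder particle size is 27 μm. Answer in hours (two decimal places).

2.29 hours

Layer count = ceil(56.3 / 0.1) = 563.
Scan path per layer = 10100 / 0.3 = 33666.7 mm.
Per-layer scan time = 33666.7 / 7940 = 4.2401 s.
Per-layer time = 4.2401 + 10.4 = 14.6401 s.
563 layers × 14.6401 s/layer = 8242.3763 s, i.e. 2.29 hours.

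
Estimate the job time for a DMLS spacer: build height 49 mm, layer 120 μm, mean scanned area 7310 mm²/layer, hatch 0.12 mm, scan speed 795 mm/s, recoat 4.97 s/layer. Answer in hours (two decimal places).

Number of layers: 49 / 0.12 → 409 (rounded up).
Scan path per layer = 7310 / 0.12, so 60916.7 mm.
Scan time per layer = 60916.7 / 795 = 76.6248 s.
Layer cycle = 76.6248 + 4.97 = 81.5948 s.
Build time = 409 × 81.5948 = 33372.2732 s = 9.27 hours.

9.27 hours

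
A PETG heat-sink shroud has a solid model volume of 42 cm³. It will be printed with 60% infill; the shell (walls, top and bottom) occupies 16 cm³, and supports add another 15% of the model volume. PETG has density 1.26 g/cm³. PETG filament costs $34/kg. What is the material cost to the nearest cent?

Infill region = 42 − 16 = 26 cm³.
Infill deposited = 0.60 × 26 = 15.6 cm³.
Support = 0.15 × 42, so 6.3 cm³.
Deposited volume = 16 + 15.6 + 6.3, so 37.9 cm³.
Mass = 37.9 × 1.26 = 47.754 g.
Cost = 47.754 g / 1000 × $34/kg = $1.62.

$1.62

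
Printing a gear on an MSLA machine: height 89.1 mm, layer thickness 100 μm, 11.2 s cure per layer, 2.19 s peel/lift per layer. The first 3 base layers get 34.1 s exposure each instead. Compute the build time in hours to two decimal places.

3.33 hours

Layers = ⌈89.1/0.1⌉ = 891.
Base layers = 3 × (34.1 + 2.19), so 108.87 s.
Regular layers = 888 × (11.2 + 2.19), so 11890.32 s.
Sum: 108.87 + 11890.32 = 11999.19 s → 3.33 hours.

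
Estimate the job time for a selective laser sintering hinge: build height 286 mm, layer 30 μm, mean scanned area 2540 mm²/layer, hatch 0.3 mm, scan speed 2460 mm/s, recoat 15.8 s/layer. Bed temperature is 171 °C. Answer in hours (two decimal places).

50.96 hours

Number of layers: 286 / 0.03 → 9534 (rounded up).
Scan path per layer = 2540 / 0.3 = 8466.7 mm.
Laser time per layer = 8466.7 / 2460, so 3.4417 s.
Per-layer time: 3.4417 + 15.8 → 19.2417 s.
Total: 9534 × 19.2417 s = 183450.3678 s → 50.96 hours.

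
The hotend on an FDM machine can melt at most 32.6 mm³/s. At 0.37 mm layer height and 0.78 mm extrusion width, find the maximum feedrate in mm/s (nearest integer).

113 mm/s

Extrusion cross-section: 0.37 × 0.78 → 0.2886 mm².
Max speed = 32.6 / 0.2886 = 112.96 ≈ 113 mm/s.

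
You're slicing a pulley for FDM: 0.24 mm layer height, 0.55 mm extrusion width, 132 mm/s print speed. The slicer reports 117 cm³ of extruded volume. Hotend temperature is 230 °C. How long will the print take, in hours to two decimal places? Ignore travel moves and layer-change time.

1.87 hours

Line area = 0.24 × 0.55 = 0.132 mm².
Toolpath length = 117 cm³ / 0.132 mm² = 117000 / 0.132 = 886363.6 mm.
Time extruding: 886363.6 / 132 → 6714.9 s.
That's 6714.9 s → 1.87 hours.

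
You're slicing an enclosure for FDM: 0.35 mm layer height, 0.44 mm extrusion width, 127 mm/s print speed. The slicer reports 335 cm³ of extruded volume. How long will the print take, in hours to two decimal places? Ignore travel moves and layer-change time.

Bead cross-section = 0.35 × 0.44, so 0.154 mm².
Toolpath length = 335 cm³ / 0.154 mm² = 335000 / 0.154 = 2175324.7 mm.
Extrusion time: 2175324.7 / 127 → 17128.5 s.
That's 17128.5 s → 4.76 hours.

4.76 hours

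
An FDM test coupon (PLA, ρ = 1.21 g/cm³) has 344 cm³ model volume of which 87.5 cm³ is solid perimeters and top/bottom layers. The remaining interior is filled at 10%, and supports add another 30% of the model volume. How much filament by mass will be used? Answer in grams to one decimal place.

261.8 g

Interior volume: 344 − 87.5 → 256.5 cm³.
Deposited infill: 0.10 × 256.5 → 25.65 cm³.
Support = 0.30 × 344 = 103.2 cm³.
Total extruded = 87.5 + 25.65 + 103.2, so 216.35 cm³.
Mass = 216.35 × 1.21, so 261.7835 g.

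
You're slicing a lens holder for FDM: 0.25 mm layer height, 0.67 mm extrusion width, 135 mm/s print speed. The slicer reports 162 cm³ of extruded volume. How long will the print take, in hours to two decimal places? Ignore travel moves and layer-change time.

1.99 hours

Line area = 0.25 × 0.67 = 0.1675 mm².
Total extruded path = 162000/0.1675 = 967164.2 mm.
Print-move time = 967164.2 / 135, so 7164.2 s.
In the requested units: 7164.2 s = 1.99 hours.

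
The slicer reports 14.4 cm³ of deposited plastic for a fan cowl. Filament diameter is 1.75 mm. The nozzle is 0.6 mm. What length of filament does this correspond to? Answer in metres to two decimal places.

5.99 m

Cross-section of 1.75 mm filament: π·(1.75/2)² = 2.4053 mm².
Length = 14.4 cm³ / 2.4053 mm² = 14400 / 2.4053 = 5986.78 mm = 5.99 m.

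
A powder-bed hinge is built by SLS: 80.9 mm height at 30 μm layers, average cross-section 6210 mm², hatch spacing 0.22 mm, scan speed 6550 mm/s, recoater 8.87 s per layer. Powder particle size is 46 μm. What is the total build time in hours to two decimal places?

9.87 hours

Layer count = ceil(80.9 / 0.03) = 2697.
Per-layer scan distance: 6210 / 0.22 → 28227.3 mm.
Per-layer scan time = 28227.3 / 6550, so 4.3095 s.
Layer cycle: 4.3095 + 8.87 → 13.1795 s.
Build time = 2697 × 13.1795 = 35545.1115 s = 9.87 hours.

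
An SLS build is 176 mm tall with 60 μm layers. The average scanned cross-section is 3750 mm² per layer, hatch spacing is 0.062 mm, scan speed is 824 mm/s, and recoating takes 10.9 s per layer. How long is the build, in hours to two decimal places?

Layer count = ceil(176 / 0.06) = 2934.
Scan path per layer: 3750 / 0.062 → 60483.9 mm.
Scan time per layer = 60483.9 / 824, so 73.4028 s.
Per-layer time: 73.4028 + 10.9 → 84.3028 s.
Total: 2934 × 84.3028 s = 247344.4152 s → 68.71 hours.

68.71 hours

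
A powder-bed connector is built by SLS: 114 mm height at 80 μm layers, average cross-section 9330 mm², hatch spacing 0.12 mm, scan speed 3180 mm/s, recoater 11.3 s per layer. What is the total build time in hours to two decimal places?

14.15 hours

Layer count = ceil(114 / 0.08) = 1425.
Hatch length per layer = 9330 / 0.12 = 77750 mm.
Per-layer scan time: 77750 / 3180 → 24.4497 s.
Layer cycle = 24.4497 + 11.3 = 35.7497 s.
Total: 1425 × 35.7497 s = 50943.3225 s → 14.15 hours.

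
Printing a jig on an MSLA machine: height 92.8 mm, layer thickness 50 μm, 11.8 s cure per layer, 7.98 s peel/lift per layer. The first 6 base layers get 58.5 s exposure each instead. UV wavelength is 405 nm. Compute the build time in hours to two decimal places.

10.28 hours

Layer count = ceil(92.8 / 0.05) = 1856.
Burn-in layers: 6 × (58.5 + 7.98) → 398.88 s.
Normal layers = 1850 × (11.8 + 7.98), so 36593 s.
Sum: 398.88 + 36593 = 36991.88 s → 10.28 hours.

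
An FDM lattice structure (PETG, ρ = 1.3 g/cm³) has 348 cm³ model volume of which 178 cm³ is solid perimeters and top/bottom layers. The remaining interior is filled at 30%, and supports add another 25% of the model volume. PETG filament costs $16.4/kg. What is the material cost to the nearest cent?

$6.74

Infill region = 348 − 178 = 170 cm³.
Deposited infill = 0.30 × 170, so 51 cm³.
Support = 0.25 × 348, so 87 cm³.
Total printed volume: 178 + 51 + 87 → 316 cm³.
Mass = 316 × 1.3 = 410.8 g.
Cost = 410.8 g / 1000 × $16.4/kg = $6.74.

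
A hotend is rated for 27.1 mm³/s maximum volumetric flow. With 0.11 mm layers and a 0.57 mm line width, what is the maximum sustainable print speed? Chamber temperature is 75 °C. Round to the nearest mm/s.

Extrusion cross-section = 0.11 × 0.57, so 0.0627 mm².
Max speed = 27.1 / 0.0627 = 432.22 ≈ 432 mm/s.

432 mm/s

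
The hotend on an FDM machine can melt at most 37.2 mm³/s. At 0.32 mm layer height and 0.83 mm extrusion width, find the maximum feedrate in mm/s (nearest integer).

140 mm/s

A: 0.32 × 0.83 → 0.2656 mm².
v_max = Q/A = 37.2/0.2656 = 140.06 mm/s → 140 mm/s.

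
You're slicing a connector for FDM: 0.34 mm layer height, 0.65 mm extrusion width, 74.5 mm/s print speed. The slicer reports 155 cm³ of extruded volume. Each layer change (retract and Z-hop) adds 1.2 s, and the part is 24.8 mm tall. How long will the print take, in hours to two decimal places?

2.64 hours

Line area = 0.34 × 0.65, so 0.221 mm².
Path length: 155000 mm³ / 0.221 mm² → 701357.5 mm.
Print-move time: 701357.5 / 74.5 → 9414.2 s.
Layer count = ceil(24.8 / 0.34) = 73.
Non-print overhead = 73 × 1.2 = 87.6 s.
Altogether 9414.2 + 87.6 = 9501.8 s, i.e. 2.64 hours.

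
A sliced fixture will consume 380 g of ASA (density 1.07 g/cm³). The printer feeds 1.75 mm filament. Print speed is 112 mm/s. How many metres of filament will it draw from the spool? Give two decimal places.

Extruded volume: 380/1.07 = 355.1402 cm³ (355140.2 mm³).
Cross-section of 1.75 mm filament: π·(1.75/2)² = 2.4053 mm².
L = V/A = 355140.2/2.4053 = 147649.03 mm → 147.65 m.

147.65 m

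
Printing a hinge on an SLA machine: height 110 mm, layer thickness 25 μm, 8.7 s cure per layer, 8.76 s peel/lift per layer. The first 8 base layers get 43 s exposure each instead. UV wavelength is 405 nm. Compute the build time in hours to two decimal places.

Number of layers: 110 / 0.025 → 4400 (rounded up).
Burn-in layers = 8 × (43 + 8.76) = 414.08 s.
Remaining layers: 4392 × (8.7 + 8.76) → 76684.32 s.
Total = 414.08 + 76684.32 = 77098.4 s = 21.42 hours.

21.42 hours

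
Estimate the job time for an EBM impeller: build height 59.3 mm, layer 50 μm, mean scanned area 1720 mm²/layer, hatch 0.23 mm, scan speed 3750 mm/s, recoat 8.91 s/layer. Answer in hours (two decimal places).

3.59 hours

Number of layers: 59.3 / 0.05 → 1186 (rounded up).
Scan path per layer = 1720 / 0.23, so 7478.3 mm.
Per-layer scan time: 7478.3 / 3750 → 1.9942 s.
Per-layer time = 1.9942 + 8.91 = 10.9042 s.
Total: 1186 × 10.9042 s = 12932.3812 s → 3.59 hours.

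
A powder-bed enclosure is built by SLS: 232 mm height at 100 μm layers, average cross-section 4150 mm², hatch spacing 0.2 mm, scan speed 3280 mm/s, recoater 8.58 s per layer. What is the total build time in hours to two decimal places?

9.61 hours

Number of layers: 232 / 0.1 → 2320 (rounded up).
Hatch length per layer = 4150 / 0.2, so 20750 mm.
Laser time per layer = 20750 / 3280, so 6.3262 s.
Per-layer time: 6.3262 + 8.58 → 14.9062 s.
Total: 2320 × 14.9062 s = 34582.384 s → 9.61 hours.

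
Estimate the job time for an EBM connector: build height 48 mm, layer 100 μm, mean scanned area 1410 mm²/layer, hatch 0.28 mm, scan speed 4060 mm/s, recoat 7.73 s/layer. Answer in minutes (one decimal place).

Layers = ⌈48/0.1⌉ = 480.
Per-layer scan distance: 1410 / 0.28 → 5035.7 mm.
Beam time per layer = 5035.7 / 4060, so 1.2403 s.
Layer cycle = 1.2403 + 7.73, so 8.9703 s.
Build time = 480 × 8.9703 = 4305.744 s = 71.8 minutes.

71.8 minutes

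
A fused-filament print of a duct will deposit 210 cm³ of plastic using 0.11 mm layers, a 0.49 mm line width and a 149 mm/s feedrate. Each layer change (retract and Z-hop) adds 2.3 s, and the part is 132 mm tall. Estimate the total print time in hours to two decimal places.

Line area = 0.11 × 0.49, so 0.0539 mm².
Total extruded path = 210000/0.0539 = 3896103.9 mm.
Extrusion time: 3896103.9 / 149 → 26148.3 s.
Layer count = ceil(132 / 0.11) = 1200.
Layer-change overhead = 1200 × 2.3 = 2760 s.
Total = 26148.3 + 2760 = 28908.3 s = 8.03 hours.

8.03 hours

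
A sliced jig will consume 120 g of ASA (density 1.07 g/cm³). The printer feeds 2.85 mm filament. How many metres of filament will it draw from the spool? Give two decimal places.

17.58 m

Extruded volume: 120/1.07 = 112.1495 cm³ (112149.5 mm³).
Filament cross-section = π × (2.85/2)² = 6.3794 mm².
L = V/A = 112149.5/6.3794 = 17579.94 mm → 17.58 m.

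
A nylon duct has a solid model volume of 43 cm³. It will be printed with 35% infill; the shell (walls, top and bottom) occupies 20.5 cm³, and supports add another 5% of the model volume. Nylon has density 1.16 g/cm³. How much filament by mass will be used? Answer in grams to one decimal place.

35.4 g

Interior volume = 43 − 20.5, so 22.5 cm³.
Deposited infill = 0.35 × 22.5, so 7.875 cm³.
Support: 0.05 × 43 → 2.15 cm³.
Total extruded = 20.5 + 7.875 + 2.15 = 30.525 cm³.
Mass = 30.525 × 1.16, so 35.409 g.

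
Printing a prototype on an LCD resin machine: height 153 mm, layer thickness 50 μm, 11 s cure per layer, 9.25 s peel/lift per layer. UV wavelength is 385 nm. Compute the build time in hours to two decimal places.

Layers = ⌈153/0.05⌉ = 3060.
Per-layer time: 11 + 9.25 → 20.25 s.
Total = 3060 × 20.25 = 61965 s = 17.21 hours.

17.21 hours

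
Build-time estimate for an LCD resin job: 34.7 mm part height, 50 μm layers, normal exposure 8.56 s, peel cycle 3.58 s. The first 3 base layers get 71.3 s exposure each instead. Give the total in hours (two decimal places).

2.39 hours

Number of layers: 34.7 / 0.05 → 694 (rounded up).
Base layers = 3 × (71.3 + 3.58) = 224.64 s.
Remaining layers: 691 × (8.56 + 3.58) → 8388.74 s.
Total = 224.64 + 8388.74 = 8613.38 s = 2.39 hours.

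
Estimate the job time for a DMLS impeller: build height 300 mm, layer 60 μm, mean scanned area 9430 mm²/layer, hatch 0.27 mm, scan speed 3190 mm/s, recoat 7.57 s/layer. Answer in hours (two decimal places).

25.72 hours

Layer count = ceil(300 / 0.06) = 5000.
Per-layer scan distance: 9430 / 0.27 → 34925.9 mm.
Laser time per layer = 34925.9 / 3190, so 10.9486 s.
Time per layer: 10.9486 + 7.57 → 18.5186 s.
5000 layers × 18.5186 s/layer = 92593 s, i.e. 25.72 hours.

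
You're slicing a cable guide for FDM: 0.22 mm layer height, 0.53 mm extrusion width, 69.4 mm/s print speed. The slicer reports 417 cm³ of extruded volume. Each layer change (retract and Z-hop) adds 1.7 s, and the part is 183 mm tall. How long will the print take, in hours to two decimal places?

14.71 hours

Line area: 0.22 × 0.53 → 0.1166 mm².
Toolpath length = 417 cm³ / 0.1166 mm² = 417000 / 0.1166 = 3576329.3 mm.
Print-move time: 3576329.3 / 69.4 → 51532.1 s.
Layer count = ceil(183 / 0.22) = 832.
Z-hop total = 832 × 1.7 = 1414.4 s.
Altogether 51532.1 + 1414.4 = 52946.5 s, i.e. 14.71 hours.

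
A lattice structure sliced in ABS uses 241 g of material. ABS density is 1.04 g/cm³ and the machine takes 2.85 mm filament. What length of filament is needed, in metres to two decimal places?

36.32 m

Volume = 241 g / 1.04 g·cm⁻³ = 231.7308 cm³ = 231730.8 mm³.
Filament cross-section = π × (2.85/2)² = 6.3794 mm².
L = V/A = 231730.8/6.3794 = 36324.86 mm → 36.32 m.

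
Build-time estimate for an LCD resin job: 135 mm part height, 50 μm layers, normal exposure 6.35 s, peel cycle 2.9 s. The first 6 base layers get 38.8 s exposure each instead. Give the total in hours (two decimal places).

Layers = ⌈135/0.05⌉ = 2700.
Burn-in layers = 6 × (38.8 + 2.9) = 250.2 s.
Normal layers = 2694 × (6.35 + 2.9), so 24919.5 s.
Total = 250.2 + 24919.5 = 25169.7 s = 6.99 hours.

6.99 hours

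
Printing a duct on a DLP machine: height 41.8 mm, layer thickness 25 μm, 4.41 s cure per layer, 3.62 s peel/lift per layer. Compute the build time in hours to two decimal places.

Number of layers: 41.8 / 0.025 → 1672 (rounded up).
Per-layer time = 4.41 + 3.62 = 8.03 s.
Total = 1672 × 8.03 = 13426.16 s = 3.73 hours.

3.73 hours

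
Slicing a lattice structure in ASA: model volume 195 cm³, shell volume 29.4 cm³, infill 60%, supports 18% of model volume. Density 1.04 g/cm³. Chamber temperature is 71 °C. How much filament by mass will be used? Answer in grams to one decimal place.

170.4 g

Infill region = 195 − 29.4 = 165.6 cm³.
Deposited infill: 0.60 × 165.6 → 99.36 cm³.
Support = 0.18 × 195, so 35.1 cm³.
Total extruded = 29.4 + 99.36 + 35.1 = 163.86 cm³.
Mass = 163.86 × 1.04 = 170.4144 g.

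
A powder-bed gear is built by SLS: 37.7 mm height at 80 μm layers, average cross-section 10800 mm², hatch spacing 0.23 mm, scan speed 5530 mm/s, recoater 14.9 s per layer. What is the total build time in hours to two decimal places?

3.07 hours

Number of layers: 37.7 / 0.08 → 472 (rounded up).
Hatch length per layer = 10800 / 0.23, so 46956.5 mm.
Laser time per layer = 46956.5 / 5530, so 8.4912 s.
Time per layer = 8.4912 + 14.9 = 23.3912 s.
Total: 472 × 23.3912 s = 11040.6464 s → 3.07 hours.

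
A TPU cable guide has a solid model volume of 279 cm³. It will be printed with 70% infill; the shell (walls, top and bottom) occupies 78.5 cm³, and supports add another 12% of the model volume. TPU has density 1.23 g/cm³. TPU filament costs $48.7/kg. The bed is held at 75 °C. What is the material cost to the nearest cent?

Infill region = 279 − 78.5 = 200.5 cm³.
Infill deposited = 0.70 × 200.5 = 140.35 cm³.
Support: 0.12 × 279 → 33.48 cm³.
Total printed volume: 78.5 + 140.35 + 33.48 → 252.33 cm³.
Mass = 252.33 × 1.23, so 310.3659 g.
At $48.7/kg: 310.3659/1000 × 48.7 = $15.11.

$15.11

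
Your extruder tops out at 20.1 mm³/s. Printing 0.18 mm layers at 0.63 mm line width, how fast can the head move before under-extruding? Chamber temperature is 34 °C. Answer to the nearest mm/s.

177 mm/s

Bead cross-section = 0.18 × 0.63 = 0.1134 mm².
Max speed = 20.1 / 0.1134 = 177.25 ≈ 177 mm/s.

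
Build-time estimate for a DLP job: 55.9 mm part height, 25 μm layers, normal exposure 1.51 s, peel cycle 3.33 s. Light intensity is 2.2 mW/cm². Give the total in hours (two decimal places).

Layer count = ceil(55.9 / 0.025) = 2236.
Cycle time = 1.51 + 3.33, so 4.84 s.
Build time: 2236 × 4.84 s = 10822.24 s, i.e. 3.01 hours.

3.01 hours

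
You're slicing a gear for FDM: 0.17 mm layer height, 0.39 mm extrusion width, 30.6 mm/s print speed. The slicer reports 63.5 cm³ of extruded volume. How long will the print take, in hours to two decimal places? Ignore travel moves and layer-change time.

Bead cross-section: 0.17 × 0.39 → 0.0663 mm².
Total extruded path = 63500/0.0663 = 957767.7 mm.
Time extruding: 957767.7 / 30.6 → 31299.6 s.
31299.6 s = 8.69 hours.

8.69 hours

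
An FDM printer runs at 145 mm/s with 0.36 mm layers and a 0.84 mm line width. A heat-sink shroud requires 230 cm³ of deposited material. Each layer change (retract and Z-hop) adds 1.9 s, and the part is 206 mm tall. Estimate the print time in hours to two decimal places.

Bead cross-section: 0.36 × 0.84 → 0.3024 mm².
Total extruded path = 230000/0.3024 = 760582 mm.
Print-move time: 760582 / 145 → 5245.4 s.
Number of layers: 206 / 0.36 → 573 (rounded up).
Layer-change overhead = 573 × 1.9 = 1088.7 s.
Altogether 5245.4 + 1088.7 = 6334.1 s, i.e. 1.76 hours.

1.76 hours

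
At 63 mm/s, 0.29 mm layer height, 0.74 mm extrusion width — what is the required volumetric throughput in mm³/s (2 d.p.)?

Bead cross-section = 0.29 × 0.74, so 0.2146 mm².
Q = v·A = 63 × 0.2146 = 13.52 mm³/s.

13.52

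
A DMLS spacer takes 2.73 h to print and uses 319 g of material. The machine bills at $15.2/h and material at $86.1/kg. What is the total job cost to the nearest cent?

$68.96

Time charge: 15.2 × 2.73 → $41.496.
Feedstock cost = 86.1 × 319/1000, so $27.4659.
Job cost: 41.496 + 27.4659 = 68.9619 ≈ $68.96.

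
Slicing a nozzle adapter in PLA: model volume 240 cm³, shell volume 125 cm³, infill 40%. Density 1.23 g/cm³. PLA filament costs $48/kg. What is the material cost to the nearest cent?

Infill region = 240 − 125, so 115 cm³.
Infill volume: 0.40 × 115 → 46 cm³.
Total extruded = 125 + 46, so 171 cm³.
Mass: 171 × 1.23 → 210.33 g.
Cost = 210.33 g / 1000 × $48/kg = $10.10.

$10.10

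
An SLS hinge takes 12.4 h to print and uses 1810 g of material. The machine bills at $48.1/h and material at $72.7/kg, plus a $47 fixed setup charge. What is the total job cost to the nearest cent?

$775.03

Machine-time cost: 48.1 × 12.4 → $596.44.
Material charge = 72.7 × 1810/1000 = $131.587.
Adding setup: 596.44 + 131.587 + 47 → 775.027 ≈ $775.03.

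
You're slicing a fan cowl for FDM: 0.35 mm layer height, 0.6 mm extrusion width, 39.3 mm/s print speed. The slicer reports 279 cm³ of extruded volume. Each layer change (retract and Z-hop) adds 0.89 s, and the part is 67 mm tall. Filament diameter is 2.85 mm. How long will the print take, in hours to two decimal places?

9.44 hours

Bead cross-section = 0.35 × 0.6 = 0.21 mm².
Toolpath length = 279 cm³ / 0.21 mm² = 279000 / 0.21 = 1328571.4 mm.
Extrusion time = 1328571.4 / 39.3 = 33805.9 s.
Layer count = ceil(67 / 0.35) = 192.
Layer-change overhead = 192 × 0.89 = 170.88 s.
Altogether 33805.9 + 170.88 = 33976.78 s, i.e. 9.44 hours.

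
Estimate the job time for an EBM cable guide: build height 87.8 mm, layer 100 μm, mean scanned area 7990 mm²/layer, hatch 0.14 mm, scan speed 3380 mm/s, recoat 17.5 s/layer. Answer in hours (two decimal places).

8.39 hours

Layer count = ceil(87.8 / 0.1) = 878.
Per-layer scan distance = 7990 / 0.14, so 57071.4 mm.
Scan time per layer = 57071.4 / 3380 = 16.885 s.
Layer cycle = 16.885 + 17.5 = 34.385 s.
878 layers × 34.385 s/layer = 30190.03 s, i.e. 8.39 hours.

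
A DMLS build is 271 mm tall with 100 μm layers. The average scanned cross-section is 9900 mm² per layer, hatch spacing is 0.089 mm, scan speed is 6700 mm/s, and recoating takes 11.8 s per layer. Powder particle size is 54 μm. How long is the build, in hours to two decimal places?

Layers = ⌈271/0.1⌉ = 2710.
Hatch length per layer: 9900 / 0.089 → 111236 mm.
Per-layer scan time: 111236 / 6700 → 16.6024 s.
Per-layer time = 16.6024 + 11.8 = 28.4024 s.
Build time = 2710 × 28.4024 = 76970.504 s = 21.38 hours.

21.38 hours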